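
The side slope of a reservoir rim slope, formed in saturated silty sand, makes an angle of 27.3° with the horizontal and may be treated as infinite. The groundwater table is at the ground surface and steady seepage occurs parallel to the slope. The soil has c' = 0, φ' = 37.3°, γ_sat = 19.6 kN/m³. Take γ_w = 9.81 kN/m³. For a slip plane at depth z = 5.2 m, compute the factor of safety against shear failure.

FS = 0.74

With seepage parallel to the slope and the water table at the surface, the effective normal stress on the slip plane uses the buoyant unit weight γ' = γ_sat − γ_w while the driving shear stress uses γ_sat:
FS = [c' + γ' z cos²β tanφ'] / [γ_sat z sinβ cosβ]
(For c' = 0 this reduces to FS = (γ'/γ_sat)·tanφ'/tanβ.)
γ' = 19.6 − 9.81 = 9.79 kN/m³
Numerator = 0.0 + 9.79·5.2·cos²27.3°·tan37.3° = 0.0 + 9.79·5.2·0.7896·0.7618 = 30.623 kPa
Denominator = 19.6·5.2·sin27.3°·cos27.3° = 19.6·5.2·0.4586·0.8886 = 41.539 kPa
FS = 30.623 / 41.539 = 0.737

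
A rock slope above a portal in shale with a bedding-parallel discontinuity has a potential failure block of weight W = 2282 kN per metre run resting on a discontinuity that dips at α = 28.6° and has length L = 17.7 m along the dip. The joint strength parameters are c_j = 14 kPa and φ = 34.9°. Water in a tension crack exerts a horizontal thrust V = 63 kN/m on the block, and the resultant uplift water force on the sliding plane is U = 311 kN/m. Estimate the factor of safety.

FS = 1.23

Resolving the block weight along and normal to the plane and applying the Mohr–Coulomb strength on the joint:
N' = W cosα − U − V sinα = 2282·cos28.6° − 311 − 63·sin28.6° = 1662.4 kN/m
Driving force T = W sinα + V cosα = 2282·sin28.6° + 63·cos28.6° = 1147.7 kN/m
Resisting force R = c_j·L + N'·tanφ = 14·17.7 + 1662.4·tan34.9° = 247.8 + 1159.7 = 1407.5 kN/m
FS = R / T = 1407.5 / 1147.7 = 1.226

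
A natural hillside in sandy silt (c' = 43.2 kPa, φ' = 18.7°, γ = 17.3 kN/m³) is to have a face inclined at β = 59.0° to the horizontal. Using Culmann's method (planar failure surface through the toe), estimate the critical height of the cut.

H_c = 34.17 m

Culmann's analysis gives the critical failure plane at α_cr = (β + φ')/2 = (59.0 + 18.7)/2 = 38.9°, and the critical height
H_c = (4c'/γ) · sinβ cosφ' / [1 − cos(β − φ')]
    = (4·43.2/17.3) · sin59.0°·cos18.7° / [1 − cos(40.3°)]
    = 9.988 · 0.8572·0.9472 / [1 − 0.7627]
    = 9.988 · 0.8119 / 0.2373
    = 34.17 m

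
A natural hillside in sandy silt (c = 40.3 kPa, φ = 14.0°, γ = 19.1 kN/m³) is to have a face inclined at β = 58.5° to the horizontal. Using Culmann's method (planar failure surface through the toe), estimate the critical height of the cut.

Culmann's analysis gives the critical failure plane at α_cr = (β + φ)/2 = (58.5 + 14.0)/2 = 36.2°, and the critical height
H_c = (4c/γ) · sinβ cosφ / [1 − cos(β − φ)]
    = (4·40.3/19.1) · sin58.5°·cos14.0° / [1 − cos(44.5°)]
    = 8.440 · 0.8526·0.9703 / [1 − 0.7133]
    = 8.440 · 0.8273 / 0.2867
    = 24.35 m

H_c = 24.35 m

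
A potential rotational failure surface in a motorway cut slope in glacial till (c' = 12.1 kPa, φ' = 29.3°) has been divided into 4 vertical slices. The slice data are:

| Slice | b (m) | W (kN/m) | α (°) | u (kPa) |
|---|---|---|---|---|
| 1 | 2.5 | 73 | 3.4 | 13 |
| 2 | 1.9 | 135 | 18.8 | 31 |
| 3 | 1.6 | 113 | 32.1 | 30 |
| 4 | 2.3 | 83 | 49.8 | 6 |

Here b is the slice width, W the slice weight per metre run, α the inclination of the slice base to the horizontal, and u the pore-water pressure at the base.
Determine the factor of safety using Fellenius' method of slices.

Ordinary method of slices: FS = Σ[c'·Δl_i + (W_i cosα_i − u_i·Δl_i)·tanφ'] / Σ W_i sinα_i, with Δl_i = b_i / cosα_i.
Slice 1: Δl = 2.5/cos3.4° = 2.504 m; N'_1 = 73·cos3.4° − 13·2.504 = 40.3; c'Δl = 30.30; W sinα = 4.3
Slice 2: Δl = 1.9/cos18.8° = 2.007 m; N'_2 = 135·cos18.8° − 31·2.007 = 65.6; c'Δl = 24.29; W sinα = 43.5
Slice 3: Δl = 1.6/cos32.1° = 1.889 m; N'_3 = 113·cos32.1° − 30·1.889 = 39.1; c'Δl = 22.85; W sinα = 60.0
Slice 4: Δl = 2.3/cos49.8° = 3.563 m; N'_4 = 83·cos49.8° − 6·3.563 = 32.2; c'Δl = 43.12; W sinα = 63.4
Σc'Δl = 120.6 kN/m; ΣN' = 177.1 kN/m; ΣW sinα = 171.3 kN/m
Resisting = 120.6 + 177.1·tan29.3° = 120.6 + 99.4 = 220.0 kN/m
FS = 220.0 / 171.3 = 1.284

FS = 1.28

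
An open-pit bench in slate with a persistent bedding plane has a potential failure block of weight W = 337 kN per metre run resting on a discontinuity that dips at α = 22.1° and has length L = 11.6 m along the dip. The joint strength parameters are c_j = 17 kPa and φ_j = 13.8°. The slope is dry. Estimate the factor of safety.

Resolving the block weight along and normal to the plane and applying the Mohr–Coulomb strength on the joint:
N' = W cosα = 337·cos22.1° = 312.2 kN/m
Driving force T = W sinα = 337·sin22.1° = 126.8 kN/m
Resisting force R = c_j·L + N'·tanφ_j = 17·11.6 + 312.2·tan13.8° = 197.2 + 76.7 = 273.9 kN/m
FS = R / T = 273.9 / 126.8 = 2.160

FS = 2.16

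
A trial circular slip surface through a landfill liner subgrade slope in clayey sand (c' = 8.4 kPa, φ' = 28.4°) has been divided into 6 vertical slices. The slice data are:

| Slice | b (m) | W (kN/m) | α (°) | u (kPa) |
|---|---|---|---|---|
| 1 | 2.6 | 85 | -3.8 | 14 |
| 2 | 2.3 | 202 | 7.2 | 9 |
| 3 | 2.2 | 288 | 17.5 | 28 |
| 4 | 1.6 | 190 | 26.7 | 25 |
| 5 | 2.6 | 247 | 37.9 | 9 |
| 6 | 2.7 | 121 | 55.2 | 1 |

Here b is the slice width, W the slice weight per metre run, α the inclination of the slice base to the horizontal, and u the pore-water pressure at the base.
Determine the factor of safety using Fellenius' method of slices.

Ordinary method of slices: FS = Σ[c'·Δl_i + (W_i cosα_i − u_i·Δl_i)·tanφ'] / Σ W_i sinα_i, with Δl_i = b_i / cosα_i.
Slice 1: Δl = 2.6/cos(-3.8°) = 2.606 m; N'_1 = 85·cos(-3.8°) − 14·2.606 = 48.3; c'Δl = 21.89; W sinα = -5.6
Slice 2: Δl = 2.3/cos7.2° = 2.318 m; N'_2 = 202·cos7.2° − 9·2.318 = 179.5; c'Δl = 19.47; W sinα = 25.3
Slice 3: Δl = 2.2/cos17.5° = 2.307 m; N'_3 = 288·cos17.5° − 28·2.307 = 210.1; c'Δl = 19.38; W sinα = 86.6
Slice 4: Δl = 1.6/cos26.7° = 1.791 m; N'_4 = 190·cos26.7° − 25·1.791 = 125.0; c'Δl = 15.04; W sinα = 85.4
Slice 5: Δl = 2.6/cos37.9° = 3.295 m; N'_5 = 247·cos37.9° − 9·3.295 = 165.2; c'Δl = 27.68; W sinα = 151.7
Slice 6: Δl = 2.7/cos55.2° = 4.731 m; N'_6 = 121·cos55.2° − 1·4.731 = 64.3; c'Δl = 39.74; W sinα = 99.4
Σc'Δl = 143.2 kN/m; ΣN' = 792.5 kN/m; ΣW sinα = 442.7 kN/m
Resisting = 143.2 + 792.5·tan28.4° = 143.2 + 428.5 = 571.7 kN/m
FS = 571.7 / 442.7 = 1.291

FS = 1.29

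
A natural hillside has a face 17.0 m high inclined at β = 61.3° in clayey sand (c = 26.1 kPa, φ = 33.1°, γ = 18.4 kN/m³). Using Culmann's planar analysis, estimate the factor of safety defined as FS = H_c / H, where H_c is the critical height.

H_c = (4c/γ) · sinβ cosφ / [1 − cos(β − φ)]
    = (4·26.1/18.4) · sin61.3°·cos33.1° / [1 − cos28.2°]
    = 5.674 · 0.7348 / 0.1187 = 35.12 m
FS = H_c / H = 35.12 / 17.0 = 2.066

FS = 2.07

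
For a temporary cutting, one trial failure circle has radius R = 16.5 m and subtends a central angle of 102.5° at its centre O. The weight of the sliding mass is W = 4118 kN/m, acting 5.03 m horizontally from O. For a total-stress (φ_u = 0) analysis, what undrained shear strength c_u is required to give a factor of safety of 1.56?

c_u = 66.3 kPa

FS = c_u·L_a·R / (W·d), so c_u = FS·W·d / (L_a·R).
Arc length L_a = R·θ = 16.5·(102.5°·π/180) = 16.5·1.7890 = 29.52 m
c_u = 1.56·4118·5.03 / (29.52·16.5) = 32313.1 / 487.05 = 66.35 kPa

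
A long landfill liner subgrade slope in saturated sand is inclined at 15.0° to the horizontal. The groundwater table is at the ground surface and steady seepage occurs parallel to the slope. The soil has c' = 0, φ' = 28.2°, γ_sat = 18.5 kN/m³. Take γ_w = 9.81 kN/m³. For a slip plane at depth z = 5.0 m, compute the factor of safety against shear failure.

FS = 0.94

With seepage parallel to the slope and the water table at the surface, the effective normal stress on the slip plane uses the buoyant unit weight γ' = γ_sat − γ_w while the driving shear stress uses γ_sat:
FS = [c' + γ' z cos²β tanφ'] / [γ_sat z sinβ cosβ]
(For c' = 0 this reduces to FS = (γ'/γ_sat)·tanφ'/tanβ.)
γ' = 18.5 − 9.81 = 8.69 kN/m³
Numerator = 0.0 + 8.69·5.0·cos²15.0°·tan28.2° = 0.0 + 8.69·5.0·0.9330·0.5362 = 21.737 kPa
Denominator = 18.5·5.0·sin15.0°·cos15.0° = 18.5·5.0·0.2588·0.9659 = 23.125 kPa
FS = 21.737 / 23.125 = 0.940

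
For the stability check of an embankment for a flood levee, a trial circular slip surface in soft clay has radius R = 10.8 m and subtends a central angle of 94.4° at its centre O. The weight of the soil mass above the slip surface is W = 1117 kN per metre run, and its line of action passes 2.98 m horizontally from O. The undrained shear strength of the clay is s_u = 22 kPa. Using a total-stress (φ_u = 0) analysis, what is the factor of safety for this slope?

Taking moments about the centre O, the resisting moment is provided by the undrained shear strength acting along the arc:
Arc length L_a = R·θ = 10.8·(94.4°·π/180) = 10.8·1.6476 = 17.79 m
M_R = s_u·L_a·R = 22·17.79·10.8 = 4227.8 kN·m/m
M_D = W·d = 1117·2.98 = 3328.7 kN·m/m
FS = M_R / M_D = 4227.8 / 3328.7 = 1.270

FS = 1.27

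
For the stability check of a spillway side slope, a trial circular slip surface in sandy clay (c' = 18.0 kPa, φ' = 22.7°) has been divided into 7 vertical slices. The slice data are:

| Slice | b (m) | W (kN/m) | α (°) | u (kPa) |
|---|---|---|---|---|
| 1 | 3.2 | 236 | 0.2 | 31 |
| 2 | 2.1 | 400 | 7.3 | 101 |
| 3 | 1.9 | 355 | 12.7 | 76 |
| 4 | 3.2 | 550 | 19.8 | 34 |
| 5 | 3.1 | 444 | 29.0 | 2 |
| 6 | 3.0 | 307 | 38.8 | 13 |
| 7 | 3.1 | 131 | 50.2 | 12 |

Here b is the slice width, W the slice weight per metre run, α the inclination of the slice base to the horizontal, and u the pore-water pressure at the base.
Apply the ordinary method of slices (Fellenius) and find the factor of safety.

Ordinary method of slices: FS = Σ[c'·Δl_i + (W_i cosα_i − u_i·Δl_i)·tanφ'] / Σ W_i sinα_i, with Δl_i = b_i / cosα_i.
Slice 1: Δl = 3.2/cos0.2° = 3.200 m; N'_1 = 236·cos0.2° − 31·3.200 = 136.8; c'Δl = 57.60; W sinα = 0.8
Slice 2: Δl = 2.1/cos7.3° = 2.117 m; N'_2 = 400·cos7.3° − 101·2.117 = 182.9; c'Δl = 38.11; W sinα = 50.8
Slice 3: Δl = 1.9/cos12.7° = 1.948 m; N'_3 = 355·cos12.7° − 76·1.948 = 198.3; c'Δl = 35.06; W sinα = 78.0
Slice 4: Δl = 3.2/cos19.8° = 3.401 m; N'_4 = 550·cos19.8° − 34·3.401 = 401.8; c'Δl = 61.22; W sinα = 186.3
Slice 5: Δl = 3.1/cos29.0° = 3.544 m; N'_5 = 444·cos29.0° − 2·3.544 = 381.2; c'Δl = 63.80; W sinα = 215.3
Slice 6: Δl = 3.0/cos38.8° = 3.849 m; N'_6 = 307·cos38.8° − 13·3.849 = 189.2; c'Δl = 69.29; W sinα = 192.4
Slice 7: Δl = 3.1/cos50.2° = 4.843 m; N'_7 = 131·cos50.2° − 12·4.843 = 25.7; c'Δl = 87.17; W sinα = 100.6
Σc'Δl = 412.2 kN/m; ΣN' = 1516.1 kN/m; ΣW sinα = 824.3 kN/m
Resisting = 412.2 + 1516.1·tan22.7° = 412.2 + 634.2 = 1046.4 kN/m
FS = 1046.4 / 824.3 = 1.270

FS = 1.27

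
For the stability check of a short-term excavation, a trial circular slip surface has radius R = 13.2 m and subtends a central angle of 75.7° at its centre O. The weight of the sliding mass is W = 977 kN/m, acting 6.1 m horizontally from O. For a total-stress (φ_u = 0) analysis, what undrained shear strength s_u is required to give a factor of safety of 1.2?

FS = s_u·L_a·R / (W·d), so s_u = FS·W·d / (L_a·R).
Arc length L_a = R·θ = 13.2·(75.7°·π/180) = 13.2·1.3212 = 17.44 m
s_u = 1.2·977·6.1 / (17.44·13.2) = 7151.6 / 230.21 = 31.07 kPa

s_u = 31.1 kPa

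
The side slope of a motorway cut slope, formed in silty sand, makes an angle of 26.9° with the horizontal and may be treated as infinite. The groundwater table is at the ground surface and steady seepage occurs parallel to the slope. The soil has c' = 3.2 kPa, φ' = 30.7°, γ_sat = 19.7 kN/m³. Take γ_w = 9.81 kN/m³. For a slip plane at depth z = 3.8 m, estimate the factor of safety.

FS = 0.69

With seepage parallel to the slope and the water table at the surface, the effective normal stress on the slip plane uses the buoyant unit weight γ' = γ_sat − γ_w while the driving shear stress uses γ_sat:
FS = [c' + γ' z cos²β tanφ'] / [γ_sat z sinβ cosβ]
γ' = 19.7 − 9.81 = 9.89 kN/m³
Numerator = 3.2 + 9.89·3.8·cos²26.9°·tan30.7° = 3.2 + 9.89·3.8·0.7953·0.5938 = 20.947 kPa
Denominator = 19.7·3.8·sin26.9°·cos26.9° = 19.7·3.8·0.4524·0.8918 = 30.205 kPa
FS = 20.947 / 30.205 = 0.693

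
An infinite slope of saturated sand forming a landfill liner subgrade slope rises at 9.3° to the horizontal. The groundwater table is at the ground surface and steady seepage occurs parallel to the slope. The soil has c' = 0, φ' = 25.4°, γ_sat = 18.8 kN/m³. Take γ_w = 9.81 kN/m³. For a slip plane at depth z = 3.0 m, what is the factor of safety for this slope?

With seepage parallel to the slope and the water table at the surface, the effective normal stress on the slip plane uses the buoyant unit weight γ' = γ_sat − γ_w while the driving shear stress uses γ_sat:
FS = [c' + γ' z cos²β tanφ'] / [γ_sat z sinβ cosβ]
(For c' = 0 this reduces to FS = (γ'/γ_sat)·tanφ'/tanβ.)
γ' = 18.8 − 9.81 = 8.99 kN/m³
Numerator = 0.0 + 8.99·3.0·cos²9.3°·tan25.4° = 0.0 + 8.99·3.0·0.9739·0.4748 = 12.472 kPa
Denominator = 18.8·3.0·sin9.3°·cos9.3° = 18.8·3.0·0.1616·0.9869 = 8.995 kPa
FS = 12.472 / 8.995 = 1.387

FS = 1.39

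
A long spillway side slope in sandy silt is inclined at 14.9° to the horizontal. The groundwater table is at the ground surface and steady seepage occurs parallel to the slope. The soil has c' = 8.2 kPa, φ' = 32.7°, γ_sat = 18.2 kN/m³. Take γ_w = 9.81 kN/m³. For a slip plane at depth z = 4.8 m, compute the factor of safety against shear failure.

With seepage parallel to the slope and the water table at the surface, the effective normal stress on the slip plane uses the buoyant unit weight γ' = γ_sat − γ_w while the driving shear stress uses γ_sat:
FS = [c' + γ' z cos²β tanφ'] / [γ_sat z sinβ cosβ]
γ' = 18.2 − 9.81 = 8.39 kN/m³
Numerator = 8.2 + 8.39·4.8·cos²14.9°·tan32.7° = 8.2 + 8.39·4.8·0.9339·0.6420 = 32.345 kPa
Denominator = 18.2·4.8·sin14.9°·cos14.9° = 18.2·4.8·0.2571·0.9664 = 21.708 kPa
FS = 32.345 / 21.708 = 1.490

FS = 1.49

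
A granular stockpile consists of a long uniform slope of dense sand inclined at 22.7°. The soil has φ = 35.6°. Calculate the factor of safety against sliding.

For a dry cohesionless infinite slope the factor of safety is FS = tanφ / tanβ.
FS = tan35.6° / tan22.7° = 0.7159 / 0.4183 = 1.711

FS = 1.71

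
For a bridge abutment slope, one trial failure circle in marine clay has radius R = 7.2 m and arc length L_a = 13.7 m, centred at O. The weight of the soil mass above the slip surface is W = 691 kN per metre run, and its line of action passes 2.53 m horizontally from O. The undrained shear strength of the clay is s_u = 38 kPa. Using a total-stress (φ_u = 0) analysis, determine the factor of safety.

Taking moments about the centre O, the resisting moment is provided by the undrained shear strength acting along the arc:
M_R = s_u·L_a·R = 38·13.70·7.2 = 3748.3 kN·m/m
M_D = W·d = 691·2.53 = 1748.2 kN·m/m
FS = M_R / M_D = 3748.3 / 1748.2 = 2.144

FS = 2.14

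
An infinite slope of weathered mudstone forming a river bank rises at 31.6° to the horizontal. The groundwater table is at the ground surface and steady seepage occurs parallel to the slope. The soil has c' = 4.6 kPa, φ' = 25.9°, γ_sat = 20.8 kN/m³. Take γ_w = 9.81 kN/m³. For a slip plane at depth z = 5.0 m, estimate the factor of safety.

FS = 0.52

With seepage parallel to the slope and the water table at the surface, the effective normal stress on the slip plane uses the buoyant unit weight γ' = γ_sat − γ_w while the driving shear stress uses γ_sat:
FS = [c' + γ' z cos²β tanφ'] / [γ_sat z sinβ cosβ]
γ' = 20.8 − 9.81 = 10.99 kN/m³
Numerator = 4.6 + 10.99·5.0·cos²31.6°·tan25.9° = 4.6 + 10.99·5.0·0.7254·0.4856 = 23.956 kPa
Denominator = 20.8·5.0·sin31.6°·cos31.6° = 20.8·5.0·0.5240·0.8517 = 46.414 kPa
FS = 23.956 / 46.414 = 0.516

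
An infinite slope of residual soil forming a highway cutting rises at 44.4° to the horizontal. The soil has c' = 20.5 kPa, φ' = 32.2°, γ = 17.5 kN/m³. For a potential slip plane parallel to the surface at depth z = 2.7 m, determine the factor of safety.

FS = 1.51

For an infinite slope with a slip plane parallel to the surface (no pore pressure): FS = [c' + γz cos²β tanφ'] / [γz sinβ cosβ].
γz = 17.5·2.7 = 47.25 kN/m²
Numerator = 20.5 + 47.25·cos²44.4°·tan32.2° = 20.5 + 47.25·0.5105·0.6297 = 35.689 kPa
Denominator = 47.25·sin44.4°·cos44.4° = 47.25·0.6997·0.7145 = 23.620 kPa
FS = 35.689 / 23.620 = 1.511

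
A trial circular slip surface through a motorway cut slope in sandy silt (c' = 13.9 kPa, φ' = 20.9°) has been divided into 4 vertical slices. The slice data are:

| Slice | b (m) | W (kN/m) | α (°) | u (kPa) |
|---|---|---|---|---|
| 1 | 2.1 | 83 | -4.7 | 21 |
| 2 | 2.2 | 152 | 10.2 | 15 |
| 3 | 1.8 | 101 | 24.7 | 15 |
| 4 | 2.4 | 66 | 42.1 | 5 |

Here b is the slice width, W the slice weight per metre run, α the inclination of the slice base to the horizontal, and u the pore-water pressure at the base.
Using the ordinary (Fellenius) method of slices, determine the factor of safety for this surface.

Ordinary method of slices: FS = Σ[c'·Δl_i + (W_i cosα_i − u_i·Δl_i)·tanφ'] / Σ W_i sinα_i, with Δl_i = b_i / cosα_i.
Slice 1: Δl = 2.1/cos(-4.7°) = 2.107 m; N'_1 = 83·cos(-4.7°) − 21·2.107 = 38.5; c'Δl = 29.29; W sinα = -6.8
Slice 2: Δl = 2.2/cos10.2° = 2.235 m; N'_2 = 152·cos10.2° − 15·2.235 = 116.1; c'Δl = 31.07; W sinα = 26.9
Slice 3: Δl = 1.8/cos24.7° = 1.981 m; N'_3 = 101·cos24.7° − 15·1.981 = 62.0; c'Δl = 27.54; W sinα = 42.2
Slice 4: Δl = 2.4/cos42.1° = 3.235 m; N'_4 = 66·cos42.1° − 5·3.235 = 32.8; c'Δl = 44.96; W sinα = 44.2
Σc'Δl = 132.9 kN/m; ΣN' = 249.4 kN/m; ΣW sinα = 106.6 kN/m
Resisting = 132.9 + 249.4·tan20.9° = 132.9 + 95.2 = 228.1 kN/m
FS = 228.1 / 106.6 = 2.140

FS = 2.14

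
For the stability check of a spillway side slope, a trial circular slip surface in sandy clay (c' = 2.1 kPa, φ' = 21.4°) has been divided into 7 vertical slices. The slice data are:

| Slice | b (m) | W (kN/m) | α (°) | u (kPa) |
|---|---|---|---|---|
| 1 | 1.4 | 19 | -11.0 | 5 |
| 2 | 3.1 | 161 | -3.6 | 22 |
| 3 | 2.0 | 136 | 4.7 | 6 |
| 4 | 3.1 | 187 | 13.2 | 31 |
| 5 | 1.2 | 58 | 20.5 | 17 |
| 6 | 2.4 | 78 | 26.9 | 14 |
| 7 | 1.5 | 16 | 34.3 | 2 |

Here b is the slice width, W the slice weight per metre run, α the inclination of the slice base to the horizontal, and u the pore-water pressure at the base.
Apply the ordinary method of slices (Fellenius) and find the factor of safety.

FS = 1.75

Ordinary method of slices: FS = Σ[c'·Δl_i + (W_i cosα_i − u_i·Δl_i)·tanφ'] / Σ W_i sinα_i, with Δl_i = b_i / cosα_i.
Slice 1: Δl = 1.4/cos(-11.0°) = 1.426 m; N'_1 = 19·cos(-11.0°) − 5·1.426 = 11.5; c'Δl = 3.00; W sinα = -3.6
Slice 2: Δl = 3.1/cos(-3.6°) = 3.106 m; N'_2 = 161·cos(-3.6°) − 22·3.106 = 92.3; c'Δl = 6.52; W sinα = -10.1
Slice 3: Δl = 2.0/cos4.7° = 2.007 m; N'_3 = 136·cos4.7° − 6·2.007 = 123.5; c'Δl = 4.21; W sinα = 11.1
Slice 4: Δl = 3.1/cos13.2° = 3.184 m; N'_4 = 187·cos13.2° − 31·3.184 = 83.4; c'Δl = 6.69; W sinα = 42.7
Slice 5: Δl = 1.2/cos20.5° = 1.281 m; N'_5 = 58·cos20.5° − 17·1.281 = 32.5; c'Δl = 2.69; W sinα = 20.3
Slice 6: Δl = 2.4/cos26.9° = 2.691 m; N'_6 = 78·cos26.9° − 14·2.691 = 31.9; c'Δl = 5.65; W sinα = 35.3
Slice 7: Δl = 1.5/cos34.3° = 1.816 m; N'_7 = 16·cos34.3° − 2·1.816 = 9.6; c'Δl = 3.81; W sinα = 9.0
Σc'Δl = 32.6 kN/m; ΣN' = 384.7 kN/m; ΣW sinα = 104.7 kN/m
Resisting = 32.6 + 384.7·tan21.4° = 32.6 + 150.8 = 183.4 kN/m
FS = 183.4 / 104.7 = 1.751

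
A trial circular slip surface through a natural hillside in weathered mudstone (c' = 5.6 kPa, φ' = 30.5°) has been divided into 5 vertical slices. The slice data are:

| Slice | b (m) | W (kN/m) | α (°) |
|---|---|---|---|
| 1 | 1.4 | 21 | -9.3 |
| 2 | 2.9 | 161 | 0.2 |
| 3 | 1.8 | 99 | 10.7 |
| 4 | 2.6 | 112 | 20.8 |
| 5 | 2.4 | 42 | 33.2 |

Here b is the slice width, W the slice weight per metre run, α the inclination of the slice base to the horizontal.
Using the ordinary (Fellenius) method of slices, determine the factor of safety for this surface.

FS = 3.99

Ordinary method of slices: FS = Σ[c'·Δl_i + (W_i cosα_i)·tanφ'] / Σ W_i sinα_i, with Δl_i = b_i / cosα_i.
Slice 1: Δl = 1.4/cos(-9.3°) = 1.419 m; N'_1 = 21·cos(-9.3°) = 20.7; c'Δl = 7.94; W sinα = -3.4
Slice 2: Δl = 2.9/cos0.2° = 2.900 m; N'_2 = 161·cos0.2° = 161.0; c'Δl = 16.24; W sinα = 0.6
Slice 3: Δl = 1.8/cos10.7° = 1.832 m; N'_3 = 99·cos10.7° = 97.3; c'Δl = 10.26; W sinα = 18.4
Slice 4: Δl = 2.6/cos20.8° = 2.781 m; N'_4 = 112·cos20.8° = 104.7; c'Δl = 15.58; W sinα = 39.8
Slice 5: Δl = 2.4/cos33.2° = 2.868 m; N'_5 = 42·cos33.2° = 35.1; c'Δl = 16.06; W sinα = 23.0
Σc'Δl = 66.1 kN/m; ΣN' = 418.8 kN/m; ΣW sinα = 78.3 kN/m
Resisting = 66.1 + 418.8·tan30.5° = 66.1 + 246.7 = 312.8 kN/m
FS = 312.8 / 78.3 = 3.994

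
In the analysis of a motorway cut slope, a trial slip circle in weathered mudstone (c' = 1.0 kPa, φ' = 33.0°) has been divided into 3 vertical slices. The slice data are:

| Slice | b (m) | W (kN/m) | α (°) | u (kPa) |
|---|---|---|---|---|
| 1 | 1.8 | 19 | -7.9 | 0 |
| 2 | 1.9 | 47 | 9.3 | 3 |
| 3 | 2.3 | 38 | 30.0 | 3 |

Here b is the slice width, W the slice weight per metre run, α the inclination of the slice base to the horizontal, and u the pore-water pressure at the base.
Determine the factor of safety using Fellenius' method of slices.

FS = 2.55

Ordinary method of slices: FS = Σ[c'·Δl_i + (W_i cosα_i − u_i·Δl_i)·tanφ'] / Σ W_i sinα_i, with Δl_i = b_i / cosα_i.
Slice 1: Δl = 1.8/cos(-7.9°) = 1.817 m; N'_1 = 19·cos(-7.9°) − 0·1.817 = 18.8; c'Δl = 1.82; W sinα = -2.6
Slice 2: Δl = 1.9/cos9.3° = 1.925 m; N'_2 = 47·cos9.3° − 3·1.925 = 40.6; c'Δl = 1.93; W sinα = 7.6
Slice 3: Δl = 2.3/cos30.0° = 2.656 m; N'_3 = 38·cos30.0° − 3·2.656 = 24.9; c'Δl = 2.66; W sinα = 19.0
Σc'Δl = 6.4 kN/m; ΣN' = 84.4 kN/m; ΣW sinα = 24.0 kN/m
Resisting = 6.4 + 84.4·tan33.0° = 6.4 + 54.8 = 61.2 kN/m
FS = 61.2 / 24.0 = 2.551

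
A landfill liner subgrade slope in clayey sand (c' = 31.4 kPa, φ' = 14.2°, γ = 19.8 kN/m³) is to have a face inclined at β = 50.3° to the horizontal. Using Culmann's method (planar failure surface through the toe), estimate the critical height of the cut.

H_c = 24.64 m

Culmann's analysis gives the critical failure plane at α_cr = (β + φ')/2 = (50.3 + 14.2)/2 = 32.2°, and the critical height
H_c = (4c'/γ) · sinβ cosφ' / [1 − cos(β − φ')]
    = (4·31.4/19.8) · sin50.3°·cos14.2° / [1 − cos(36.1°)]
    = 6.343 · 0.7694·0.9694 / [1 − 0.8080]
    = 6.343 · 0.7459 / 0.1920
    = 24.64 m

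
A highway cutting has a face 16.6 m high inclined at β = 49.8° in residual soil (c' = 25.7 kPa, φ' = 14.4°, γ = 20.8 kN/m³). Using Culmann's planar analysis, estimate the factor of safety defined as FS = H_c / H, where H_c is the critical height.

H_c = (4c'/γ) · sinβ cosφ' / [1 − cos(β − φ')]
    = (4·25.7/20.8) · sin49.8°·cos14.4° / [1 − cos35.4°]
    = 4.942 · 0.7398 / 0.1849 = 19.78 m
FS = H_c / H = 19.78 / 16.6 = 1.191

FS = 1.19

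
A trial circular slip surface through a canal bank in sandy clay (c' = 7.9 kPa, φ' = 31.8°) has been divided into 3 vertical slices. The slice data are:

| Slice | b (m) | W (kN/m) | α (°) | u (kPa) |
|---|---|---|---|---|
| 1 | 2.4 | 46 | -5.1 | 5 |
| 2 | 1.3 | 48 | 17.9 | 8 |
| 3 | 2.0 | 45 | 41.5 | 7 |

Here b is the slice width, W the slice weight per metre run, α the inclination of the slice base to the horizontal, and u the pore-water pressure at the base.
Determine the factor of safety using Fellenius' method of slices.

Ordinary method of slices: FS = Σ[c'·Δl_i + (W_i cosα_i − u_i·Δl_i)·tanφ'] / Σ W_i sinα_i, with Δl_i = b_i / cosα_i.
Slice 1: Δl = 2.4/cos(-5.1°) = 2.410 m; N'_1 = 46·cos(-5.1°) − 5·2.410 = 33.8; c'Δl = 19.04; W sinα = -4.1
Slice 2: Δl = 1.3/cos17.9° = 1.366 m; N'_2 = 48·cos17.9° − 8·1.366 = 34.7; c'Δl = 10.79; W sinα = 14.8
Slice 3: Δl = 2.0/cos41.5° = 2.670 m; N'_3 = 45·cos41.5° − 7·2.670 = 15.0; c'Δl = 21.10; W sinα = 29.8
Σc'Δl = 50.9 kN/m; ΣN' = 83.5 kN/m; ΣW sinα = 40.5 kN/m
Resisting = 50.9 + 83.5·tan31.8° = 50.9 + 51.8 = 102.7 kN/m
FS = 102.7 / 40.5 = 2.537

FS = 2.54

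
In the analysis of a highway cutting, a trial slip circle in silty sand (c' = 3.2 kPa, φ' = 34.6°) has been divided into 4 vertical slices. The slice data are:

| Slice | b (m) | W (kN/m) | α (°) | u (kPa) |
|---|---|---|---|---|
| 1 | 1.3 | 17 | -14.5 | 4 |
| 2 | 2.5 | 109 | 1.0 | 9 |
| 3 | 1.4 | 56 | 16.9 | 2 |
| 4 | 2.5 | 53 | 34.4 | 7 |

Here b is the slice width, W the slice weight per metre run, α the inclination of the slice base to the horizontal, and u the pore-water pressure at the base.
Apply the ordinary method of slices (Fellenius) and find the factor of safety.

FS = 3.29

Ordinary method of slices: FS = Σ[c'·Δl_i + (W_i cosα_i − u_i·Δl_i)·tanφ'] / Σ W_i sinα_i, with Δl_i = b_i / cosα_i.
Slice 1: Δl = 1.3/cos(-14.5°) = 1.343 m; N'_1 = 17·cos(-14.5°) − 4·1.343 = 11.1; c'Δl = 4.30; W sinα = -4.3
Slice 2: Δl = 2.5/cos1.0° = 2.500 m; N'_2 = 109·cos1.0° − 9·2.500 = 86.5; c'Δl = 8.00; W sinα = 1.9
Slice 3: Δl = 1.4/cos16.9° = 1.463 m; N'_3 = 56·cos16.9° − 2·1.463 = 50.7; c'Δl = 4.68; W sinα = 16.3
Slice 4: Δl = 2.5/cos34.4° = 3.030 m; N'_4 = 53·cos34.4° − 7·3.030 = 22.5; c'Δl = 9.70; W sinα = 29.9
Σc'Δl = 26.7 kN/m; ΣN' = 170.7 kN/m; ΣW sinα = 43.9 kN/m
Resisting = 26.7 + 170.7·tan34.6° = 26.7 + 117.8 = 144.5 kN/m
FS = 144.5 / 43.9 = 3.293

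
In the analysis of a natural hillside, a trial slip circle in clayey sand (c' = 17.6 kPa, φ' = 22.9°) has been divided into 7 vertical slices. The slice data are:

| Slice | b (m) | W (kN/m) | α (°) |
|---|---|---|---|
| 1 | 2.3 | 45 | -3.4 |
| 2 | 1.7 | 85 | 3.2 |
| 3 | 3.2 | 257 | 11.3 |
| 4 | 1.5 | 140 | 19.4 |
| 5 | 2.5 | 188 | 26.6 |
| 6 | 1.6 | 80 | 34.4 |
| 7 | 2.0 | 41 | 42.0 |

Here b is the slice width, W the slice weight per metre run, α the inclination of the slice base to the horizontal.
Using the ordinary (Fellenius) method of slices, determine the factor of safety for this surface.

Ordinary method of slices: FS = Σ[c'·Δl_i + (W_i cosα_i)·tanφ'] / Σ W_i sinα_i, with Δl_i = b_i / cosα_i.
Slice 1: Δl = 2.3/cos(-3.4°) = 2.304 m; N'_1 = 45·cos(-3.4°) = 44.9; c'Δl = 40.55; W sinα = -2.7
Slice 2: Δl = 1.7/cos3.2° = 1.703 m; N'_2 = 85·cos3.2° = 84.9; c'Δl = 29.97; W sinα = 4.7
Slice 3: Δl = 3.2/cos11.3° = 3.263 m; N'_3 = 257·cos11.3° = 252.0; c'Δl = 57.43; W sinα = 50.4
Slice 4: Δl = 1.5/cos19.4° = 1.590 m; N'_4 = 140·cos19.4° = 132.1; c'Δl = 27.99; W sinα = 46.5
Slice 5: Δl = 2.5/cos26.6° = 2.796 m; N'_5 = 188·cos26.6° = 168.1; c'Δl = 49.21; W sinα = 84.2
Slice 6: Δl = 1.6/cos34.4° = 1.939 m; N'_6 = 80·cos34.4° = 66.0; c'Δl = 34.13; W sinα = 45.2
Slice 7: Δl = 2.0/cos42.0° = 2.691 m; N'_7 = 41·cos42.0° = 30.5; c'Δl = 47.37; W sinα = 27.4
Σc'Δl = 286.6 kN/m; ΣN' = 778.4 kN/m; ΣW sinα = 255.7 kN/m
Resisting = 286.6 + 778.4·tan22.9° = 286.6 + 328.8 = 615.5 kN/m
FS = 615.5 / 255.7 = 2.407

FS = 2.41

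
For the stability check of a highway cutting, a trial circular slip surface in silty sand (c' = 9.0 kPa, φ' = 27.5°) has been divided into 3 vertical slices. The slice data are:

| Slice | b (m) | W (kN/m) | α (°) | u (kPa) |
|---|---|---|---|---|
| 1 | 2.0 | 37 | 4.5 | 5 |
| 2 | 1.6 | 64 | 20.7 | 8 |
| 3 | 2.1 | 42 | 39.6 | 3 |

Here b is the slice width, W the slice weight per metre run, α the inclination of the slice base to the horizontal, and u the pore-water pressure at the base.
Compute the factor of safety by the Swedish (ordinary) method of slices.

Ordinary method of slices: FS = Σ[c'·Δl_i + (W_i cosα_i − u_i·Δl_i)·tanφ'] / Σ W_i sinα_i, with Δl_i = b_i / cosα_i.
Slice 1: Δl = 2.0/cos4.5° = 2.006 m; N'_1 = 37·cos4.5° − 5·2.006 = 26.9; c'Δl = 18.06; W sinα = 2.9
Slice 2: Δl = 1.6/cos20.7° = 1.710 m; N'_2 = 64·cos20.7° − 8·1.710 = 46.2; c'Δl = 15.39; W sinα = 22.6
Slice 3: Δl = 2.1/cos39.6° = 2.725 m; N'_3 = 42·cos39.6° − 3·2.725 = 24.2; c'Δl = 24.53; W sinα = 26.8
Σc'Δl = 58.0 kN/m; ΣN' = 97.2 kN/m; ΣW sinα = 52.3 kN/m
Resisting = 58.0 + 97.2·tan27.5° = 58.0 + 50.6 = 108.6 kN/m
FS = 108.6 / 52.3 = 2.076

FS = 2.08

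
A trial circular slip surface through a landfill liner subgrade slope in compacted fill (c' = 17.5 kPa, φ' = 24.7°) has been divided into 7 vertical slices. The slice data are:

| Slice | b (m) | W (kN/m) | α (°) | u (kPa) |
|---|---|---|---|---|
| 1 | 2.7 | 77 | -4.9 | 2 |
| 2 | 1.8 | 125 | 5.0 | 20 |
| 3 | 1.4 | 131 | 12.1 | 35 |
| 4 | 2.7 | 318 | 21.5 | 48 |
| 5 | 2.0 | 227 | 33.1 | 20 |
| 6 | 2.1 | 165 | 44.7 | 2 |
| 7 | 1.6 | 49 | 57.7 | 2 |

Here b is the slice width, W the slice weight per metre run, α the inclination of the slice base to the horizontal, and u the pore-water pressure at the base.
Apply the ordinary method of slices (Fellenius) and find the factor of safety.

Ordinary method of slices: FS = Σ[c'·Δl_i + (W_i cosα_i − u_i·Δl_i)·tanφ'] / Σ W_i sinα_i, with Δl_i = b_i / cosα_i.
Slice 1: Δl = 2.7/cos(-4.9°) = 2.710 m; N'_1 = 77·cos(-4.9°) − 2·2.710 = 71.3; c'Δl = 47.42; W sinα = -6.6
Slice 2: Δl = 1.8/cos5.0° = 1.807 m; N'_2 = 125·cos5.0° − 20·1.807 = 88.4; c'Δl = 31.62; W sinα = 10.9
Slice 3: Δl = 1.4/cos12.1° = 1.432 m; N'_3 = 131·cos12.1° − 35·1.432 = 78.0; c'Δl = 25.06; W sinα = 27.5
Slice 4: Δl = 2.7/cos21.5° = 2.902 m; N'_4 = 318·cos21.5° − 48·2.902 = 156.6; c'Δl = 50.78; W sinα = 116.5
Slice 5: Δl = 2.0/cos33.1° = 2.387 m; N'_5 = 227·cos33.1° − 20·2.387 = 142.4; c'Δl = 41.78; W sinα = 124.0
Slice 6: Δl = 2.1/cos44.7° = 2.954 m; N'_6 = 165·cos44.7° − 2·2.954 = 111.4; c'Δl = 51.70; W sinα = 116.1
Slice 7: Δl = 1.6/cos57.7° = 2.994 m; N'_7 = 49·cos57.7° − 2·2.994 = 20.2; c'Δl = 52.40; W sinα = 41.4
Σc'Δl = 300.8 kN/m; ΣN' = 668.2 kN/m; ΣW sinα = 429.8 kN/m
Resisting = 300.8 + 668.2·tan24.7° = 300.8 + 307.3 = 608.1 kN/m
FS = 608.1 / 429.8 = 1.415

FS = 1.41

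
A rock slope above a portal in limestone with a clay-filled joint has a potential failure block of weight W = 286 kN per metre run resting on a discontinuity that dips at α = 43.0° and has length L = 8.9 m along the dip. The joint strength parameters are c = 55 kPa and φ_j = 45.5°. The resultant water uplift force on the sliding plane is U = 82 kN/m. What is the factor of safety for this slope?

FS = 3.17

Resolving the block weight along and normal to the plane and applying the Mohr–Coulomb strength on the joint:
N' = W cosα − U = 286·cos43.0° − 82 = 127.2 kN/m
Driving force T = W sinα = 286·sin43.0° = 195.1 kN/m
Resisting force R = c·L + N'·tanφ_j = 55·8.9 + 127.2·tan45.5° = 489.5 + 129.4 = 618.9 kN/m
FS = R / T = 618.9 / 195.1 = 3.173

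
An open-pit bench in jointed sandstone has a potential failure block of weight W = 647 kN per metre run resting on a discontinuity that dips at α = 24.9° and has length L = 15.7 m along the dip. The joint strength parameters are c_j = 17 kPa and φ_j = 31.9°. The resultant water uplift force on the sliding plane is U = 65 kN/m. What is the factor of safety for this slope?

Resolving the block weight along and normal to the plane and applying the Mohr–Coulomb strength on the joint:
N' = W cosα − U = 647·cos24.9° − 65 = 521.9 kN/m
Driving force T = W sinα = 647·sin24.9° = 272.4 kN/m
Resisting force R = c_j·L + N'·tanφ_j = 17·15.7 + 521.9·tan31.9° = 266.9 + 324.8 = 591.7 kN/m
FS = R / T = 591.7 / 272.4 = 2.172

FS = 2.17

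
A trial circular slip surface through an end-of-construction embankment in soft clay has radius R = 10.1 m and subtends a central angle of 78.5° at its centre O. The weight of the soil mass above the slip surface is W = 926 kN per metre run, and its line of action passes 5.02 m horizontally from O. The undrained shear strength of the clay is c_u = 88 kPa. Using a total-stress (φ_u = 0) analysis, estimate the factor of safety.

Taking moments about the centre O, the resisting moment is provided by the undrained shear strength acting along the arc:
Arc length L_a = R·θ = 10.1·(78.5°·π/180) = 10.1·1.3701 = 13.84 m
M_R = c_u·L_a·R = 88·13.84·10.1 = 12299.1 kN·m/m
M_D = W·d = 926·5.02 = 4648.5 kN·m/m
FS = M_R / M_D = 12299.1 / 4648.5 = 2.646

FS = 2.65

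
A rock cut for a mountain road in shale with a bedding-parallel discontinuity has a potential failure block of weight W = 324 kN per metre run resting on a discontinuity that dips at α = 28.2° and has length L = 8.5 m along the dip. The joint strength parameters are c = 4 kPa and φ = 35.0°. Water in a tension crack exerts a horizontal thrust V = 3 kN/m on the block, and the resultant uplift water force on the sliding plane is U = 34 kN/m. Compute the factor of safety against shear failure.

Resolving the block weight along and normal to the plane and applying the Mohr–Coulomb strength on the joint:
N' = W cosα − U − V sinα = 324·cos28.2° − 34 − 3·sin28.2° = 250.1 kN/m
Driving force T = W sinα + V cosα = 324·sin28.2° + 3·cos28.2° = 155.8 kN/m
Resisting force R = c·L + N'·tanφ = 4·8.5 + 250.1·tan35.0° = 34.0 + 175.1 = 209.1 kN/m
FS = R / T = 209.1 / 155.8 = 1.343

FS = 1.34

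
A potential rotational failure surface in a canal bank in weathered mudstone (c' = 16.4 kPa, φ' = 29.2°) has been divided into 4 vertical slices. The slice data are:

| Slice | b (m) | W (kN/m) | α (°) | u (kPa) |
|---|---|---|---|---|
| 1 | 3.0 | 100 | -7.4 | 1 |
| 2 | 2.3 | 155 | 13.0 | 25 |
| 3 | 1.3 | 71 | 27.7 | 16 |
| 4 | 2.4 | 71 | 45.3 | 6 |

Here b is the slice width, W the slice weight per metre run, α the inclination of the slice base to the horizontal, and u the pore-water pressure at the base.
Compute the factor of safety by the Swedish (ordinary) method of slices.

Ordinary method of slices: FS = Σ[c'·Δl_i + (W_i cosα_i − u_i·Δl_i)·tanφ'] / Σ W_i sinα_i, with Δl_i = b_i / cosα_i.
Slice 1: Δl = 3.0/cos(-7.4°) = 3.025 m; N'_1 = 100·cos(-7.4°) − 1·3.025 = 96.1; c'Δl = 49.61; W sinα = -12.9
Slice 2: Δl = 2.3/cos13.0° = 2.360 m; N'_2 = 155·cos13.0° − 25·2.360 = 92.0; c'Δl = 38.71; W sinα = 34.9
Slice 3: Δl = 1.3/cos27.7° = 1.468 m; N'_3 = 71·cos27.7° − 16·1.468 = 39.4; c'Δl = 24.08; W sinα = 33.0
Slice 4: Δl = 2.4/cos45.3° = 3.412 m; N'_4 = 71·cos45.3° − 6·3.412 = 29.5; c'Δl = 55.96; W sinα = 50.5
Σc'Δl = 168.4 kN/m; ΣN' = 257.0 kN/m; ΣW sinα = 105.5 kN/m
Resisting = 168.4 + 257.0·tan29.2° = 168.4 + 143.6 = 312.0 kN/m
FS = 312.0 / 105.5 = 2.958

FS = 2.96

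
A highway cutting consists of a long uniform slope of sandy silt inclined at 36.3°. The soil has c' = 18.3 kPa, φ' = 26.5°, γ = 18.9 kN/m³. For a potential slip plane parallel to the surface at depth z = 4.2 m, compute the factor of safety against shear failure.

FS = 1.16

For an infinite slope with a slip plane parallel to the surface (no pore pressure): FS = [c' + γz cos²β tanφ'] / [γz sinβ cosβ].
γz = 18.9·4.2 = 79.38 kN/m²
Numerator = 18.3 + 79.38·cos²36.3°·tan26.5° = 18.3 + 79.38·0.6495·0.4986 = 44.006 kPa
Denominator = 79.38·sin36.3°·cos36.3° = 79.38·0.5920·0.8059 = 37.874 kPa
FS = 44.006 / 37.874 = 1.162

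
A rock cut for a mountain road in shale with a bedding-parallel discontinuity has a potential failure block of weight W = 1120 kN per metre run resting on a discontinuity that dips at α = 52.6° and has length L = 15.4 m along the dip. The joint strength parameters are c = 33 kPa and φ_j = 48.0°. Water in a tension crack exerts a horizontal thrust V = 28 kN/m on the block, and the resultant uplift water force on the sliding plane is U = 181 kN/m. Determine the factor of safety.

FS = 1.14

Resolving the block weight along and normal to the plane and applying the Mohr–Coulomb strength on the joint:
N' = W cosα − U − V sinα = 1120·cos52.6° − 181 − 28·sin52.6° = 477.0 kN/m
Driving force T = W sinα + V cosα = 1120·sin52.6° + 28·cos52.6° = 906.8 kN/m
Resisting force R = c·L + N'·tanφ_j = 33·15.4 + 477.0·tan48.0° = 508.2 + 529.8 = 1038.0 kN/m
FS = R / T = 1038.0 / 906.8 = 1.145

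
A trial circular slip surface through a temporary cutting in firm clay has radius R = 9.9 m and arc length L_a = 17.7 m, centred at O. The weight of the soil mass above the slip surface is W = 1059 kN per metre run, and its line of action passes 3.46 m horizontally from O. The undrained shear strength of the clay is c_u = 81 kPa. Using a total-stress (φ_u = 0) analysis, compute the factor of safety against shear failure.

Taking moments about the centre O, the resisting moment is provided by the undrained shear strength acting along the arc:
M_R = c_u·L_a·R = 81·17.70·9.9 = 14193.6 kN·m/m
M_D = W·d = 1059·3.46 = 3664.1 kN·m/m
FS = M_R / M_D = 14193.6 / 3664.1 = 3.874

FS = 3.87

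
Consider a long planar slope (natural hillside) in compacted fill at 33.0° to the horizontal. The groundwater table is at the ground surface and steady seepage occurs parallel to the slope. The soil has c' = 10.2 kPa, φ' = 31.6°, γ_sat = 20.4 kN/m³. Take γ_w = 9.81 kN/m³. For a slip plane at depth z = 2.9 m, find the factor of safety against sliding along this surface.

With seepage parallel to the slope and the water table at the surface, the effective normal stress on the slip plane uses the buoyant unit weight γ' = γ_sat − γ_w while the driving shear stress uses γ_sat:
FS = [c' + γ' z cos²β tanφ'] / [γ_sat z sinβ cosβ]
γ' = 20.4 − 9.81 = 10.59 kN/m³
Numerator = 10.2 + 10.59·2.9·cos²33.0°·tan31.6° = 10.2 + 10.59·2.9·0.7034·0.6152 = 23.489 kPa
Denominator = 20.4·2.9·sin33.0°·cos33.0° = 20.4·2.9·0.5446·0.8387 = 27.023 kPa
FS = 23.489 / 27.023 = 0.869

FS = 0.87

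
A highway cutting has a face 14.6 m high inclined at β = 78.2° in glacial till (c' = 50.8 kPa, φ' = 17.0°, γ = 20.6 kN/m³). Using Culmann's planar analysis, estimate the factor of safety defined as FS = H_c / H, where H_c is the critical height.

FS = 1.22

H_c = (4c'/γ) · sinβ cosφ' / [1 − cos(β − φ')]
    = (4·50.8/20.6) · sin78.2°·cos17.0° / [1 − cos61.2°]
    = 9.864 · 0.9361 / 0.5182 = 17.82 m
FS = H_c / H = 17.82 / 14.6 = 1.220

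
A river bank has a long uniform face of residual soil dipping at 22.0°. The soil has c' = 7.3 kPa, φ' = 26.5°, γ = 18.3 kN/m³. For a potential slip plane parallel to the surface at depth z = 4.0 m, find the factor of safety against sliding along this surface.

For an infinite slope with a slip plane parallel to the surface (no pore pressure): FS = [c' + γz cos²β tanφ'] / [γz sinβ cosβ].
γz = 18.3·4.0 = 73.20 kN/m²
Numerator = 7.3 + 73.20·cos²22.0°·tan26.5° = 7.3 + 73.20·0.8597·0.4986 = 38.675 kPa
Denominator = 73.20·sin22.0°·cos22.0° = 73.20·0.3746·0.9272 = 25.424 kPa
FS = 38.675 / 25.424 = 1.521

FS = 1.52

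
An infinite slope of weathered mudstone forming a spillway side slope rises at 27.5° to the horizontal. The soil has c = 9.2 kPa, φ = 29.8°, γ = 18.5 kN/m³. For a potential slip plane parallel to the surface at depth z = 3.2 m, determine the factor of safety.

For an infinite slope with a slip plane parallel to the surface (no pore pressure): FS = [c + γz cos²β tanφ] / [γz sinβ cosβ].
γz = 18.5·3.2 = 59.20 kN/m²
Numerator = 9.2 + 59.20·cos²27.5°·tan29.8° = 9.2 + 59.20·0.7868·0.5727 = 35.875 kPa
Denominator = 59.20·sin27.5°·cos27.5° = 59.20·0.4617·0.8870 = 24.247 kPa
FS = 35.875 / 24.247 = 1.480

FS = 1.48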